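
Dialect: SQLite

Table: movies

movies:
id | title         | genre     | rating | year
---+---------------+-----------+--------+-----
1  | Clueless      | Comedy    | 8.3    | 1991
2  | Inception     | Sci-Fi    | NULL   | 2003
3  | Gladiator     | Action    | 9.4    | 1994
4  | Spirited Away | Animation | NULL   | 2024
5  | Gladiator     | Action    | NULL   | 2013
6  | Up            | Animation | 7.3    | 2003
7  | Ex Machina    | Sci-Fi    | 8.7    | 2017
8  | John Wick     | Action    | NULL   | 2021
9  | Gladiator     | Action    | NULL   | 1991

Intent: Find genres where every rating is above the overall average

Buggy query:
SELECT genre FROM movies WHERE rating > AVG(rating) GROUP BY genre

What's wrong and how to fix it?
Bug: AVG() is an aggregate; it can't sit directly in WHERE

Fix: Compute the overall average in a scalar subquery and compare each group's MIN against it in HAVING

Corrected query:
SELECT genre FROM movies GROUP BY genre HAVING MIN(rating) > (SELECT AVG(rating) FROM movies)

Result:
genre 
------
Action
Sci-Fi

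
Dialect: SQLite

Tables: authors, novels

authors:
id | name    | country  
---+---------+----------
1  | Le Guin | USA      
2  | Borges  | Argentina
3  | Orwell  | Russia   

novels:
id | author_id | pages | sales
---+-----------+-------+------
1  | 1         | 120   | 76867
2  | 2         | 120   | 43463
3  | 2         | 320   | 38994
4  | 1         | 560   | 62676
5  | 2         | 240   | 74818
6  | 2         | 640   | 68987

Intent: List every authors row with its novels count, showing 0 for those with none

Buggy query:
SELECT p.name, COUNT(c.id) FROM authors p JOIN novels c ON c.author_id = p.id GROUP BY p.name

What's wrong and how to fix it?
Bug: An inner join excludes parents with zero children

Fix: Use LEFT JOIN so parents without children still appear (COUNT(c.id) gives 0)

Corrected query:
SELECT p.name, COUNT(c.id) FROM authors p LEFT JOIN novels c ON c.author_id = p.id GROUP BY p.name

Result:
name    | COUNT(c.id)
--------+------------
Borges  | 4          
Le Guin | 2          
Orwell  | 0          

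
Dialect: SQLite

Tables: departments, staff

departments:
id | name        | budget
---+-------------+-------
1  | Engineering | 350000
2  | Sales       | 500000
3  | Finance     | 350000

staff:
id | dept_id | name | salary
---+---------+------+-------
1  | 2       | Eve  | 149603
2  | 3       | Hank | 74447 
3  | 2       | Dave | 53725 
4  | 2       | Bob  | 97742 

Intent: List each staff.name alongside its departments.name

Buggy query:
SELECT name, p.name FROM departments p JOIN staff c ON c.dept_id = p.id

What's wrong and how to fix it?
Bug: 'name' exists in both joined tables, so the database can't tell which one is meant

Fix: Qualify the column with its table alias (c.name)

Corrected query:
SELECT c.name, p.name FROM departments p JOIN staff c ON c.dept_id = p.id

Result:
name | name   
-----+--------
Eve  | Sales  
Hank | Finance
Dave | Sales  
Bob  | Sales  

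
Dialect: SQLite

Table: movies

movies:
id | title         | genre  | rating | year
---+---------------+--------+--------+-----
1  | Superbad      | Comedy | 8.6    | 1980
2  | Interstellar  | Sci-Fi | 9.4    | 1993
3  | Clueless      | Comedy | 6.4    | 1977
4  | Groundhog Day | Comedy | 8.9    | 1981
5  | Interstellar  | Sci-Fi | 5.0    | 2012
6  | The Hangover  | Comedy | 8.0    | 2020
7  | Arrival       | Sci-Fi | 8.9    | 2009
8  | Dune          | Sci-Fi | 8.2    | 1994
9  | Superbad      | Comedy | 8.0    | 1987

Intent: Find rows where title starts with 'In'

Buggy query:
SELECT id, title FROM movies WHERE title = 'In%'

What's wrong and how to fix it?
Bug: Wildcards only work with LIKE; '=' treats '%' as a literal character

Fix: Use LIKE for wildcard pattern matching

Corrected query:
SELECT id, title FROM movies WHERE title LIKE 'In%'

Result:
id | title       
---+-------------
2  | Interstellar
5  | Interstellar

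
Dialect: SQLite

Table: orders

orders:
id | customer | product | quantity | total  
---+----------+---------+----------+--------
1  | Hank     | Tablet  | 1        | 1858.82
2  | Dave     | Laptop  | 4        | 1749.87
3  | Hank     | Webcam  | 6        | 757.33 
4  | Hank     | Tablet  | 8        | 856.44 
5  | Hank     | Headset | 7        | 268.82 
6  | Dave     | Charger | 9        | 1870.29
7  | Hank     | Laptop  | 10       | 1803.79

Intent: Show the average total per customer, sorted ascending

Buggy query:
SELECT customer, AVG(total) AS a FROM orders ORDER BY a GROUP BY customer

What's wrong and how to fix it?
Bug: ORDER BY appears before GROUP BY; SQL clause order requires GROUP BY first

Fix: Reorder: SELECT … FROM … GROUP BY … ORDER BY …

Corrected query:
SELECT customer, AVG(total) AS a FROM orders GROUP BY customer ORDER BY a

Result:
customer | a      
---------+--------
Hank     | 1109.04
Dave     | 1810.08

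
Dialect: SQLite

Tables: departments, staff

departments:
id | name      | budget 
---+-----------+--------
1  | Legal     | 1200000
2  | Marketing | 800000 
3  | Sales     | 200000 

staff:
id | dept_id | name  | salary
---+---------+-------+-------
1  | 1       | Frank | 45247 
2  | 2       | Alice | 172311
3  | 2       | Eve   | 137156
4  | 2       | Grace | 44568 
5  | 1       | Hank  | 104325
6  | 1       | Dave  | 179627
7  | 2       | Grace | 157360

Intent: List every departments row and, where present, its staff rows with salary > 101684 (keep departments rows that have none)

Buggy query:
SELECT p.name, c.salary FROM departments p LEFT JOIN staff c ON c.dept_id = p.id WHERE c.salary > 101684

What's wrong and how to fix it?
Bug: A WHERE condition on the right-hand table after LEFT JOIN drops unmatched parents

Fix: Move the right-table condition into the ON clause so unmatched parents are kept

Corrected query:
SELECT p.name, c.salary FROM departments p LEFT JOIN staff c ON c.dept_id = p.id AND c.salary > 101684

Result:
name      | salary
----------+-------
Legal     | 104325
Legal     | 179627
Marketing | 137156
Marketing | 157360
Marketing | 172311
Sales     | NULL  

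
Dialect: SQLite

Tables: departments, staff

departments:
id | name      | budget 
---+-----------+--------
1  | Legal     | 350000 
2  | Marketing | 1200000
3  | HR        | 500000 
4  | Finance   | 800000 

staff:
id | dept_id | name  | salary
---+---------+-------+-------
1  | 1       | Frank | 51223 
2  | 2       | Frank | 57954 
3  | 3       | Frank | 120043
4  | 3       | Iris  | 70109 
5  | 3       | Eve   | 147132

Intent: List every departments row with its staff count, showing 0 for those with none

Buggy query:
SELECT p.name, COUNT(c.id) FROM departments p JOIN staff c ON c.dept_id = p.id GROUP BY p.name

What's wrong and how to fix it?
Bug: An inner join excludes parents with zero children

Fix: Switch to LEFT JOIN to retain unmatched parent rows

Corrected query:
SELECT p.name, COUNT(c.id) FROM departments p LEFT JOIN staff c ON c.dept_id = p.id GROUP BY p.name

Result:
name      | COUNT(c.id)
----------+------------
Finance   | 0          
HR        | 3          
Legal     | 1          
Marketing | 1          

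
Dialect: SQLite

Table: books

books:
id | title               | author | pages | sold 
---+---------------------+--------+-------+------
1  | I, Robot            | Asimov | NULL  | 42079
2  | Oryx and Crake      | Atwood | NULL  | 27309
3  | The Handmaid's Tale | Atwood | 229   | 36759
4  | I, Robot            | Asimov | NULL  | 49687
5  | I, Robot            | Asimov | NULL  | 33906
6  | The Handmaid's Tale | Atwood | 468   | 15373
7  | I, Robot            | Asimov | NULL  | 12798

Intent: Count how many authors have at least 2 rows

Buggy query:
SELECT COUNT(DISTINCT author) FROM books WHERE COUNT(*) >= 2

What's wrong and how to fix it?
Bug: COUNT(*) cannot appear in WHERE; the per-group count doesn't exist yet

Fix: Use a subquery that GROUPs and filters with HAVING, then count its rows

Corrected query:
SELECT COUNT(*) FROM (SELECT author FROM books GROUP BY author HAVING COUNT(*) >= 2)

Result:
COUNT(*)
--------
2       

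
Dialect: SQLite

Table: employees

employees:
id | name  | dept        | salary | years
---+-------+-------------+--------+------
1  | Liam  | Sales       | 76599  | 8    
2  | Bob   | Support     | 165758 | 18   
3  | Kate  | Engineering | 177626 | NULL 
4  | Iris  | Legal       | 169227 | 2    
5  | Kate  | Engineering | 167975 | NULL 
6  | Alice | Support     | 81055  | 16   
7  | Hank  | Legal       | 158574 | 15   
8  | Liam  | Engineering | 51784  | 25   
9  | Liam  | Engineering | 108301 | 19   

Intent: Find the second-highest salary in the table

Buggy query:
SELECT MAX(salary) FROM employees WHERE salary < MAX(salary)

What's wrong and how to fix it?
Bug: MAX(salary) on the right of the comparison is an aggregate-in-WHERE error

Fix: Compute the overall MAX in a subquery, then take MAX of rows below it

Corrected query:
SELECT MAX(salary) FROM employees WHERE salary < (SELECT MAX(salary) FROM employees)

Result:
MAX(salary)
-----------
169227     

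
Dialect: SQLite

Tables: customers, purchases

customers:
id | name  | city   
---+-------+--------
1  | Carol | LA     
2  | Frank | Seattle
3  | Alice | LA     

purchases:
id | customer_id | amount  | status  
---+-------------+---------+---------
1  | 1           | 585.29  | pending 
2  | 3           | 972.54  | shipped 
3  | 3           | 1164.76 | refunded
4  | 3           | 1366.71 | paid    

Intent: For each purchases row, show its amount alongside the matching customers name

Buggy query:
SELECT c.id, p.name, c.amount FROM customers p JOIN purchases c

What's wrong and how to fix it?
Bug: JOIN with no ON clause produces a cartesian product; every purchases row pairs with every customers row

Fix: Specify the join condition linking the foreign key to the parent id

Corrected query:
SELECT c.id, p.name, c.amount FROM customers p JOIN purchases c ON c.customer_id = p.id

Result:
id | name  | amount 
---+-------+--------
1  | Carol | 585.29 
2  | Alice | 972.54 
3  | Alice | 1164.76
4  | Alice | 1366.71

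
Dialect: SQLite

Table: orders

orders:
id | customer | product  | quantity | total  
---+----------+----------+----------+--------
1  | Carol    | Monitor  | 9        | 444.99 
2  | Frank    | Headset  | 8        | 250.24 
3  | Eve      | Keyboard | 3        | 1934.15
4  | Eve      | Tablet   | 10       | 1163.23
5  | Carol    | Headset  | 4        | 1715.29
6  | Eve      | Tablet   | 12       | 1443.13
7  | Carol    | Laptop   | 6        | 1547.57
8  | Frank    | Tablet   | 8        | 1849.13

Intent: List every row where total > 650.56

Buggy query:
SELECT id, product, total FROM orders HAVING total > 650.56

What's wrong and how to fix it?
Bug: This is a non-aggregate query (no GROUP BY, no aggregates), so in SQLite the HAVING clause is invalid here; a row-level condition belongs in WHERE

Fix: Replace HAVING with WHERE since the condition applies to individual rows

Corrected query:
SELECT id, product, total FROM orders WHERE total > 650.56

Result:
id | product  | total  
---+----------+--------
3  | Keyboard | 1934.15
4  | Tablet   | 1163.23
5  | Headset  | 1715.29
6  | Tablet   | 1443.13
7  | Laptop   | 1547.57
8  | Tablet   | 1849.13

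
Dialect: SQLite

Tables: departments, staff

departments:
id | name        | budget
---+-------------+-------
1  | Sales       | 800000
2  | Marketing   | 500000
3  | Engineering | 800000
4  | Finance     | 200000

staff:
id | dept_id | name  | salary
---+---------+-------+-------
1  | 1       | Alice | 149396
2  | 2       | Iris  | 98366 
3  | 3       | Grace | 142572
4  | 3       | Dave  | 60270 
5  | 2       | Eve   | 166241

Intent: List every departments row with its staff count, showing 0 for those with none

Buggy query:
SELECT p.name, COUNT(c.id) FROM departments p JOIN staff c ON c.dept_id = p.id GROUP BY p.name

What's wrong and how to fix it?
Bug: An inner join excludes parents with zero children

Fix: Switch to LEFT JOIN to retain unmatched parent rows

Corrected query:
SELECT p.name, COUNT(c.id) FROM departments p LEFT JOIN staff c ON c.dept_id = p.id GROUP BY p.name

Result:
name        | COUNT(c.id)
------------+------------
Engineering | 2          
Finance     | 0          
Marketing   | 2          
Sales       | 1          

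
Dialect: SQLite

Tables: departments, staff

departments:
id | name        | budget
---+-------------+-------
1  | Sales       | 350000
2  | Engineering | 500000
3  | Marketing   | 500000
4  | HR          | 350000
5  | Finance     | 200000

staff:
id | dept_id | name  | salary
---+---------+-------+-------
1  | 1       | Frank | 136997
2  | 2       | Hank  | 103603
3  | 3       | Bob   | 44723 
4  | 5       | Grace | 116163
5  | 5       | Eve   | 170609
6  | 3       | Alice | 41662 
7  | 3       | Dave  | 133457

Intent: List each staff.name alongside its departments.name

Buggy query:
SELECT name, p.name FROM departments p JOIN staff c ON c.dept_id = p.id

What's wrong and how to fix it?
Bug: Both tables have a 'name' column; the unqualified reference is ambiguous

Fix: Qualify the column with its table alias (c.name)

Corrected query:
SELECT c.name, p.name FROM departments p JOIN staff c ON c.dept_id = p.id

Result:
name  | name       
------+------------
Frank | Sales      
Hank  | Engineering
Bob   | Marketing  
Grace | Finance    
Eve   | Finance    
Alice | Marketing  
Dave  | Marketing  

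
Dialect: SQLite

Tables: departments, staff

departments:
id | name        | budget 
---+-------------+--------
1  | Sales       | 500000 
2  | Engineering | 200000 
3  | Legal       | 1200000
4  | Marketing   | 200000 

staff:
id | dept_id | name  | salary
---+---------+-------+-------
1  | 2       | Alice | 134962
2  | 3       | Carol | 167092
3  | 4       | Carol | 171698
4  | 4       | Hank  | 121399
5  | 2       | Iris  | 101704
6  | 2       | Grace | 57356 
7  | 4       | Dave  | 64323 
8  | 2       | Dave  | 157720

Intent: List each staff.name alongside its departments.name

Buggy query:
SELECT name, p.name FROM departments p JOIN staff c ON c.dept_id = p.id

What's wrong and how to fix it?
Bug: Both tables have a 'name' column; the unqualified reference is ambiguous

Fix: Prefix ambiguous columns with the table alias

Corrected query:
SELECT c.name, p.name FROM departments p JOIN staff c ON c.dept_id = p.id

Result:
name  | name       
------+------------
Alice | Engineering
Carol | Legal      
Carol | Marketing  
Hank  | Marketing  
Iris  | Engineering
Grace | Engineering
Dave  | Marketing  
Dave  | Engineering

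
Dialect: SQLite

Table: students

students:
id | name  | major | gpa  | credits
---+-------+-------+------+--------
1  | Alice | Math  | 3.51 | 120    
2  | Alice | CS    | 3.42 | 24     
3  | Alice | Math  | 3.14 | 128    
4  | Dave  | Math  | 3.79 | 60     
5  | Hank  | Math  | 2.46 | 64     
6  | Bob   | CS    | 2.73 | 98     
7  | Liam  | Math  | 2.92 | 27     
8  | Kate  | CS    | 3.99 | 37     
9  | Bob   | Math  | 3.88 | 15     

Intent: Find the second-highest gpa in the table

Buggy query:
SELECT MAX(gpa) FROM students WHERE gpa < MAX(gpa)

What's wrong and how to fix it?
Bug: MAX(gpa) on the right of the comparison is an aggregate-in-WHERE error

Fix: Compute the overall MAX in a subquery, then take MAX of rows below it

Corrected query:
SELECT MAX(gpa) FROM students WHERE gpa < (SELECT MAX(gpa) FROM students)

Result:
MAX(gpa)
--------
3.88    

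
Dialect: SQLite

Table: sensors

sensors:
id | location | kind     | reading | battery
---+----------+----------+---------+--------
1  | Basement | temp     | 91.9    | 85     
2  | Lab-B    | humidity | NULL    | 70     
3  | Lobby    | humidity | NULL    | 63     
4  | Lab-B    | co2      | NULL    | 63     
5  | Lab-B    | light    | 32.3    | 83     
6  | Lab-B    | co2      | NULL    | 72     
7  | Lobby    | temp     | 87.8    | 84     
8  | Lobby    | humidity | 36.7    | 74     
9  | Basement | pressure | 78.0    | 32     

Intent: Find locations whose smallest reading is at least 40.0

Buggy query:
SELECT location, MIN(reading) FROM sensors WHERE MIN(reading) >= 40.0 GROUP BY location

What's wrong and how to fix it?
Bug: MIN() in WHERE is a misuse of aggregate

Fix: Replace WHERE with HAVING after the GROUP BY

Corrected query:
SELECT location, MIN(reading) FROM sensors GROUP BY location HAVING MIN(reading) >= 40.0

Result:
location | MIN(reading)
---------+-------------
Basement | 78          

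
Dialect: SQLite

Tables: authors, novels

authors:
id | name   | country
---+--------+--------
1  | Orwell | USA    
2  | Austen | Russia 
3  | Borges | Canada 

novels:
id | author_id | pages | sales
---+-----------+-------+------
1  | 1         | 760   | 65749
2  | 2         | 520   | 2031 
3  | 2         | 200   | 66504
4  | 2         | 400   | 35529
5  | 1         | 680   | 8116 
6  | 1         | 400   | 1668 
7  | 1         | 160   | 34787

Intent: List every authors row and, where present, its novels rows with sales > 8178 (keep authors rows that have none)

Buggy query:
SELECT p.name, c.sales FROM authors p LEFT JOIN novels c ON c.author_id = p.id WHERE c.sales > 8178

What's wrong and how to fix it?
Bug: Filtering c.sales in WHERE discards the NULL rows produced by LEFT JOIN, turning it into an inner join

Fix: Move the right-table condition into the ON clause so unmatched parents are kept

Corrected query:
SELECT p.name, c.sales FROM authors p LEFT JOIN novels c ON c.author_id = p.id AND c.sales > 8178

Result:
name   | sales
-------+------
Orwell | 34787
Orwell | 65749
Austen | 35529
Austen | 66504
Borges | NULL 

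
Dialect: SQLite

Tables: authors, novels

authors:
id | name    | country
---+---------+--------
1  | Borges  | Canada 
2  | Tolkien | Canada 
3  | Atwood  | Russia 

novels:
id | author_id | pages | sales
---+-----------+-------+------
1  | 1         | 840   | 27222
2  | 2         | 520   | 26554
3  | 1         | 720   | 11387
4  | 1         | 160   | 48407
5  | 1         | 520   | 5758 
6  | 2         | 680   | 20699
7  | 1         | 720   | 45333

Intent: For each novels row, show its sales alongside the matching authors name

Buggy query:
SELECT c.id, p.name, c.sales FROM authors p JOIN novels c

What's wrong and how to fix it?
Bug: Missing join condition: each novels row is matched to all authors rows instead of just its own

Fix: Specify the join condition linking the foreign key to the parent id

Corrected query:
SELECT c.id, p.name, c.sales FROM authors p JOIN novels c ON c.author_id = p.id

Result:
id | name    | sales
---+---------+------
1  | Borges  | 27222
2  | Tolkien | 26554
3  | Borges  | 11387
4  | Borges  | 48407
5  | Borges  | 5758 
6  | Tolkien | 20699
7  | Borges  | 45333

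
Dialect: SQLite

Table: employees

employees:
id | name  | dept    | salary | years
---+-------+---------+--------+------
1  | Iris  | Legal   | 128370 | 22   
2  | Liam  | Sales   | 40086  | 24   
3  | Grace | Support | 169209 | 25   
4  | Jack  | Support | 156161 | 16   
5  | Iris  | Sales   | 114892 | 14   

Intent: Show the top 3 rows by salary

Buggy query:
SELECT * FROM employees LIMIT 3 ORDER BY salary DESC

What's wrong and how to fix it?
Bug: ORDER BY cannot follow LIMIT; LIMIT is the final clause

Fix: Sort with ORDER BY, then apply LIMIT

Corrected query:
SELECT * FROM employees ORDER BY salary DESC LIMIT 3

Result:
id | name  | dept    | salary | years
---+-------+---------+--------+------
3  | Grace | Support | 169209 | 25   
4  | Jack  | Support | 156161 | 16   
1  | Iris  | Legal   | 128370 | 22   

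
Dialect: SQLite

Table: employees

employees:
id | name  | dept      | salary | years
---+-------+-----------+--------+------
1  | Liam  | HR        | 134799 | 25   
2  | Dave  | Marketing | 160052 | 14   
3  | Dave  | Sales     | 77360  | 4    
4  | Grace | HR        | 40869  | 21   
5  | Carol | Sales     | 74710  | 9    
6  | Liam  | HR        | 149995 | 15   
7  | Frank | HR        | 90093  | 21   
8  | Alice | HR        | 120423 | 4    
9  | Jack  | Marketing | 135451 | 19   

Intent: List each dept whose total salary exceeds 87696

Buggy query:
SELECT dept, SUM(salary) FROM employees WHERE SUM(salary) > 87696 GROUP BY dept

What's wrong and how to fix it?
Bug: SUM(salary) is an aggregate, but WHERE filters rows before aggregation

Fix: Move the aggregate condition to a HAVING clause

Corrected query:
SELECT dept, SUM(salary) FROM employees GROUP BY dept HAVING SUM(salary) > 87696

Result:
dept      | SUM(salary)
----------+------------
HR        | 536179     
Marketing | 295503     
Sales     | 152070     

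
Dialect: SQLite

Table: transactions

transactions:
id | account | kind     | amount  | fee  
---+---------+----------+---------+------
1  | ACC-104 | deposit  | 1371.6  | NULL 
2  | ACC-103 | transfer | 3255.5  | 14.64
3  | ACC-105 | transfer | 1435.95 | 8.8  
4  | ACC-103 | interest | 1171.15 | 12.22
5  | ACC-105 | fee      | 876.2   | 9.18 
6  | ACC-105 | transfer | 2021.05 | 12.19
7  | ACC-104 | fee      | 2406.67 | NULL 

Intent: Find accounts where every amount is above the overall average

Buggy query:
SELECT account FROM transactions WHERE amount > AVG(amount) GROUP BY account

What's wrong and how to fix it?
Bug: WHERE evaluates per row before aggregation, so AVG() is unavailable

Fix: Compute the overall average in a scalar subquery and compare each group's MIN against it in HAVING

Corrected query:
SELECT account FROM transactions GROUP BY account HAVING MIN(amount) > (SELECT AVG(amount) FROM transactions)

Result:
(no rows)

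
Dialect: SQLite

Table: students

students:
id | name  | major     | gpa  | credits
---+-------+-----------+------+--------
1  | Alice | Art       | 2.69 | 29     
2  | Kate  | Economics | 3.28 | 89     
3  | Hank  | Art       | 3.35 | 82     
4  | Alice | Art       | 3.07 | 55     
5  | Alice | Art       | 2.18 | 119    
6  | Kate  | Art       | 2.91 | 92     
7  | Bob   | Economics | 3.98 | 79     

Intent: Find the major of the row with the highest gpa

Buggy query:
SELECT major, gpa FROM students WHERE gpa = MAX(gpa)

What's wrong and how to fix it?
Bug: WHERE is evaluated per row; an aggregate over the whole table isn't defined there

Fix: Use a subquery: WHERE gpa = (SELECT MAX(gpa) FROM students)

Corrected query:
SELECT major, gpa FROM students WHERE gpa = (SELECT MAX(gpa) FROM students)

Result:
major     | gpa 
----------+-----
Economics | 3.98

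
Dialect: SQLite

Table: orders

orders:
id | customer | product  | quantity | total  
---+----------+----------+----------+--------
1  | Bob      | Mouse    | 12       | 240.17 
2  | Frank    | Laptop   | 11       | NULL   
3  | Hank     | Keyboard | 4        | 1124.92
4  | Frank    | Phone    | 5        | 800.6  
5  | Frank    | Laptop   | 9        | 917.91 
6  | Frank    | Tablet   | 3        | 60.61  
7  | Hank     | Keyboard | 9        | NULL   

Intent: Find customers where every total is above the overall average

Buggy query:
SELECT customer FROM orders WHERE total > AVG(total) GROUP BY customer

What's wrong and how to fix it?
Bug: AVG() is an aggregate; it can't sit directly in WHERE

Fix: Compute the overall average in a scalar subquery and compare each group's MIN against it in HAVING

Corrected query:
SELECT customer FROM orders GROUP BY customer HAVING MIN(total) > (SELECT AVG(total) FROM orders)

Result:
customer
--------
Hank    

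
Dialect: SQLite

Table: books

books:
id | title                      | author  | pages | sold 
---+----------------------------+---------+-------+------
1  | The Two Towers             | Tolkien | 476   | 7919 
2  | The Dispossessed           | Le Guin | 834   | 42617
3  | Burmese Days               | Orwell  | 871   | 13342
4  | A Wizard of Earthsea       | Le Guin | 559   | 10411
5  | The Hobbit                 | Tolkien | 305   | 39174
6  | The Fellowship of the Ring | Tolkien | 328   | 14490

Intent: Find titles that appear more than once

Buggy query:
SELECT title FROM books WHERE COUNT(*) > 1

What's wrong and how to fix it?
Bug: COUNT(*) is an aggregate and cannot be used in WHERE

Fix: Group first, then use HAVING for the count condition

Corrected query:
SELECT title FROM books GROUP BY title HAVING COUNT(*) > 1

Result:
(no rows)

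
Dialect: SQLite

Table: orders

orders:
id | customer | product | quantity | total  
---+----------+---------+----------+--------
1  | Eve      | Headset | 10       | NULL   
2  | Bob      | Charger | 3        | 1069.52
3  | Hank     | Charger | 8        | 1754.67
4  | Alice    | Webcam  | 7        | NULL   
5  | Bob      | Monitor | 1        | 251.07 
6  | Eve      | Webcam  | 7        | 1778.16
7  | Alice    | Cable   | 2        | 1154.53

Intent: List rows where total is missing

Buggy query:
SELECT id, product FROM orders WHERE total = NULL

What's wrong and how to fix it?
Bug: Comparing to NULL with '=' never matches; NULL = NULL is unknown, not true

Fix: Use IS NULL to test for NULL

Corrected query:
SELECT id, product FROM orders WHERE total IS NULL

Result:
id | product
---+--------
1  | Headset
4  | Webcam 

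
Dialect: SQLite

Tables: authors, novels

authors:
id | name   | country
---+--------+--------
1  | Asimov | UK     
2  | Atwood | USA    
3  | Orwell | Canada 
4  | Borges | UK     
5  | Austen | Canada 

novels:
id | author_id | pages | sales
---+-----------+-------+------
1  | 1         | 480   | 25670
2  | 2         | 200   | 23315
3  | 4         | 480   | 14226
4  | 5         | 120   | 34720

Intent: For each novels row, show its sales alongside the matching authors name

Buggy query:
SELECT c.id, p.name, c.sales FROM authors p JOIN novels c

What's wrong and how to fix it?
Bug: Missing join condition: each novels row is matched to all authors rows instead of just its own

Fix: Specify the join condition linking the foreign key to the parent id

Corrected query:
SELECT c.id, p.name, c.sales FROM authors p JOIN novels c ON c.author_id = p.id

Result:
id | name   | sales
---+--------+------
1  | Asimov | 25670
2  | Atwood | 23315
3  | Borges | 14226
4  | Austen | 34720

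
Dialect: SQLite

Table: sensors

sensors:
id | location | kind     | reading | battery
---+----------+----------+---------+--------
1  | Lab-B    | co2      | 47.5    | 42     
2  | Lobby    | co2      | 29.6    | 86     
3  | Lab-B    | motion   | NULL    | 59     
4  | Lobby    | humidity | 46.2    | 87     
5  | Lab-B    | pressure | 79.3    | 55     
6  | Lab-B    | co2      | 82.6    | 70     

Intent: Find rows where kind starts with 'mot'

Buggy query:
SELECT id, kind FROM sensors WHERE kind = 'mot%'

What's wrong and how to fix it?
Bug: Wildcards only work with LIKE; '=' treats '%' as a literal character

Fix: Replace '=' with LIKE so 'mot%' is treated as a pattern

Corrected query:
SELECT id, kind FROM sensors WHERE kind LIKE 'mot%'

Result:
id | kind  
---+-------
3  | motion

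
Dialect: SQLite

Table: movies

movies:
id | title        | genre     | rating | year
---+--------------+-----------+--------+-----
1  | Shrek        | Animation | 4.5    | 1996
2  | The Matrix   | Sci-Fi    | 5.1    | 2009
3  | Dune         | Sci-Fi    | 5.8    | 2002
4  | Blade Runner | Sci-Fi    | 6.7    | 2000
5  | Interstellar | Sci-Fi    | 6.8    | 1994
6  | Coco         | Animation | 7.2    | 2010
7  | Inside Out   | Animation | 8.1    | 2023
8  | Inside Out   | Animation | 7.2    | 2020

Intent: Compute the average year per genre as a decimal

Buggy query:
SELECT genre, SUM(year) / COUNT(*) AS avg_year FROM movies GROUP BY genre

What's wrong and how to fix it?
Bug: Both operands are integers, so '/' performs integer division and truncates

Fix: Multiply by 1.0 (or CAST to REAL) to force floating-point division

Corrected query:
SELECT genre, SUM(year) * 1.0 / COUNT(*) AS avg_year FROM movies GROUP BY genre

Result:
genre     | avg_year
----------+---------
Animation | 2012.25 
Sci-Fi    | 2001.25 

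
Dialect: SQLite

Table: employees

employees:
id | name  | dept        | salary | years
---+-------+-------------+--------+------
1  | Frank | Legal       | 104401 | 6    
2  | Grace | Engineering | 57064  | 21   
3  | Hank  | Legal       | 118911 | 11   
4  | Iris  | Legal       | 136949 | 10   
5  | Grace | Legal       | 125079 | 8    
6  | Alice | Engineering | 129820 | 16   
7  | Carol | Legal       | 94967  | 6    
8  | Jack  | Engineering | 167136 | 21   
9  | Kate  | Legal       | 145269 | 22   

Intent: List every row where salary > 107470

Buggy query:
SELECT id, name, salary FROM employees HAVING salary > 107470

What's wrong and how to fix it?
Bug: This is a non-aggregate query (no GROUP BY, no aggregates), so in SQLite the HAVING clause is invalid here; a row-level condition belongs in WHERE

Fix: Use WHERE for row-level filtering

Corrected query:
SELECT id, name, salary FROM employees WHERE salary > 107470

Result:
id | name  | salary
---+-------+-------
3  | Hank  | 118911
4  | Iris  | 136949
5  | Grace | 125079
6  | Alice | 129820
8  | Jack  | 167136
9  | Kate  | 145269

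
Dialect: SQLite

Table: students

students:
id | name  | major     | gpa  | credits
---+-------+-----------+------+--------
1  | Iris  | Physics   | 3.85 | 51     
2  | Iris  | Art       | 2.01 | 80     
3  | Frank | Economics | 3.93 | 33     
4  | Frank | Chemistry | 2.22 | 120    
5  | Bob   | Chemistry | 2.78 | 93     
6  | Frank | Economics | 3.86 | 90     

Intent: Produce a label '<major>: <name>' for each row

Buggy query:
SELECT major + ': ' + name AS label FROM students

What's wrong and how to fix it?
Bug: '+' is numeric addition; on text columns SQLite converts them to 0 instead of concatenating

Fix: Use the || operator for string concatenation

Corrected query:
SELECT major || ': ' || name AS label FROM students

Result:
label           
----------------
Physics: Iris   
Art: Iris       
Economics: Frank
Chemistry: Frank
Chemistry: Bob  
Economics: Frank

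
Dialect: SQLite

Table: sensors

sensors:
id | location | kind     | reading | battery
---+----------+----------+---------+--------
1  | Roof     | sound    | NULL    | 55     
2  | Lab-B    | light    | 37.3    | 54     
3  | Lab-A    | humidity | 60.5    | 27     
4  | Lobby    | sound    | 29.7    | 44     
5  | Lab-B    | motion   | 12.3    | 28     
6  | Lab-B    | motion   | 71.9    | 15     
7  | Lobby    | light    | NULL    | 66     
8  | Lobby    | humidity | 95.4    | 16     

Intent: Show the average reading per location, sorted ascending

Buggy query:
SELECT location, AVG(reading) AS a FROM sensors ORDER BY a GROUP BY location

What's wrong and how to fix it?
Bug: GROUP BY must precede ORDER BY

Fix: Move ORDER BY to the end, after GROUP BY

Corrected query:
SELECT location, AVG(reading) AS a FROM sensors GROUP BY location ORDER BY a

Result:
location | a    
---------+------
Roof     | NULL 
Lab-B    | 40.5 
Lab-A    | 60.5 
Lobby    | 62.55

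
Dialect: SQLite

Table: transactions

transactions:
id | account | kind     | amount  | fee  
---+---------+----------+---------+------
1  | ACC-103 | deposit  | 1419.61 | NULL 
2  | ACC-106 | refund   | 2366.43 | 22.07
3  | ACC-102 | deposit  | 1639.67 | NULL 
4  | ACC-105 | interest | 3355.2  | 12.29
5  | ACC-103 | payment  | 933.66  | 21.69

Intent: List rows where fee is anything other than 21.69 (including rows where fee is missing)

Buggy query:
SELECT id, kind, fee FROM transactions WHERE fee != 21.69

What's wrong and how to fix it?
Bug: 'fee != 21.69' is unknown when fee is NULL, so NULL rows are silently excluded

Fix: Handle NULL separately with IS NULL alongside the inequality

Corrected query:
SELECT id, kind, fee FROM transactions WHERE fee != 21.69 OR fee IS NULL

Result:
id | kind     | fee  
---+----------+------
1  | deposit  | NULL 
2  | refund   | 22.07
3  | deposit  | NULL 
4  | interest | 12.29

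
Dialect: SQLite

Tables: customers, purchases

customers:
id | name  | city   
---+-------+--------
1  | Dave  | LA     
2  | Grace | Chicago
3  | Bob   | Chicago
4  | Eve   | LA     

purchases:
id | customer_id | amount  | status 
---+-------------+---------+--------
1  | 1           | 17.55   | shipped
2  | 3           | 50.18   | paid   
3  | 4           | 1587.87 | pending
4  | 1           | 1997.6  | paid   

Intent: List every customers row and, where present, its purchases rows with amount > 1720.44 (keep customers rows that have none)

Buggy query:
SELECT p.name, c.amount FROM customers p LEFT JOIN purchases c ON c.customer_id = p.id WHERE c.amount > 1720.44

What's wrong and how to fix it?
Bug: Filtering c.amount in WHERE discards the NULL rows produced by LEFT JOIN, turning it into an inner join

Fix: Put 'c.amount > 1720.44' in the JOIN's ON clause instead of WHERE

Corrected query:
SELECT p.name, c.amount FROM customers p LEFT JOIN purchases c ON c.customer_id = p.id AND c.amount > 1720.44

Result:
name  | amount
------+-------
Dave  | 1997.6
Grace | NULL  
Bob   | NULL  
Eve   | NULL  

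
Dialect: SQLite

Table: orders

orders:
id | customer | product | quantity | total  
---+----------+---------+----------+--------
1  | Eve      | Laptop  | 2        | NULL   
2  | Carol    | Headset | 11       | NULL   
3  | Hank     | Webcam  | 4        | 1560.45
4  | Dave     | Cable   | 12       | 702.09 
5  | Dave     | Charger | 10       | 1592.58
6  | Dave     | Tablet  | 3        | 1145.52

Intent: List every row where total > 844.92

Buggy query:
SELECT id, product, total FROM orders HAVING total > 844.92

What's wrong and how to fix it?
Bug: This is a non-aggregate query (no GROUP BY, no aggregates), so in SQLite the HAVING clause is invalid here; a row-level condition belongs in WHERE

Fix: Use WHERE for row-level filtering

Corrected query:
SELECT id, product, total FROM orders WHERE total > 844.92

Result:
id | product | total  
---+---------+--------
3  | Webcam  | 1560.45
5  | Charger | 1592.58
6  | Tablet  | 1145.52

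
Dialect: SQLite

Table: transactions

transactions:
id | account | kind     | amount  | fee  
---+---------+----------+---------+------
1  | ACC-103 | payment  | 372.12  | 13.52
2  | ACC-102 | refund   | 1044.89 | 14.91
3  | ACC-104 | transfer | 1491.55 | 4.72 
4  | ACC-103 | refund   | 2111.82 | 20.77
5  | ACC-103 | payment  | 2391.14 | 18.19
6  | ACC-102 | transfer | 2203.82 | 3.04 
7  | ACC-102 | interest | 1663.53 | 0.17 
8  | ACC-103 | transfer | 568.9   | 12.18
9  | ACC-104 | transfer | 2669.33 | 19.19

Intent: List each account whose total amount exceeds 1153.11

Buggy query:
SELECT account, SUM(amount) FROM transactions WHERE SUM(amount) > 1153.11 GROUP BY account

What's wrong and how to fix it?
Bug: SUM(amount) is an aggregate, but WHERE filters rows before aggregation

Fix: Use HAVING (which filters groups after aggregation) instead of WHERE

Corrected query:
SELECT account, SUM(amount) FROM transactions GROUP BY account HAVING SUM(amount) > 1153.11

Result:
account | SUM(amount)
--------+------------
ACC-102 | 4912.24    
ACC-103 | 5443.98    
ACC-104 | 4160.88    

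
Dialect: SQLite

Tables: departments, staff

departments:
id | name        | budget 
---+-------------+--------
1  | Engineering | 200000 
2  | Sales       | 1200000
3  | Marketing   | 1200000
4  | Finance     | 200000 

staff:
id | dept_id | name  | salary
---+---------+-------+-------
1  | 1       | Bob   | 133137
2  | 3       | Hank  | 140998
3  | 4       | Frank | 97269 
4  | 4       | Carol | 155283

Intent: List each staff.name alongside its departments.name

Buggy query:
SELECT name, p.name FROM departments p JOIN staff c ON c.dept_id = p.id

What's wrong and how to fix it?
Bug: Both tables have a 'name' column; the unqualified reference is ambiguous

Fix: Prefix ambiguous columns with the table alias

Corrected query:
SELECT c.name, p.name FROM departments p JOIN staff c ON c.dept_id = p.id

Result:
name  | name       
------+------------
Bob   | Engineering
Hank  | Marketing  
Frank | Finance    
Carol | Finance    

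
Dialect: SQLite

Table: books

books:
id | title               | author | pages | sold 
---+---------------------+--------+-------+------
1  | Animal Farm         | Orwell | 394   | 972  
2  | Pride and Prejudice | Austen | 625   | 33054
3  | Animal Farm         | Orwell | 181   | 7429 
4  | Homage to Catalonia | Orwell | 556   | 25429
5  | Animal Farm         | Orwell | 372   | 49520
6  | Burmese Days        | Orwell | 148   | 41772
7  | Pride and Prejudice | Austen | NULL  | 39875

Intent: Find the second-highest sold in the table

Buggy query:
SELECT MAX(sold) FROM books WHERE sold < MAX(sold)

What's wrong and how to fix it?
Bug: MAX(sold) on the right of the comparison is an aggregate-in-WHERE error

Fix: Put the inner MAX in a scalar subquery

Corrected query:
SELECT MAX(sold) FROM books WHERE sold < (SELECT MAX(sold) FROM books)

Result:
MAX(sold)
---------
41772    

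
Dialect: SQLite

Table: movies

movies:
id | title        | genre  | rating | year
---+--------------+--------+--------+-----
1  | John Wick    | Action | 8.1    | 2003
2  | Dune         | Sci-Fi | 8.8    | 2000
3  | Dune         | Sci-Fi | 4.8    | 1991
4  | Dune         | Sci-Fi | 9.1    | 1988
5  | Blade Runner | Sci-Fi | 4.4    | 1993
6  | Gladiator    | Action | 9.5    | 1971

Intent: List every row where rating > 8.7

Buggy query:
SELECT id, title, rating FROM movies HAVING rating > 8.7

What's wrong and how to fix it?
Bug: HAVING filters the output of aggregation, but this query has no GROUP BY and no aggregate functions, so SQLite rejects it (HAVING clause on a non-aggregate query); the condition here is per row

Fix: Replace HAVING with WHERE since the condition applies to individual rows

Corrected query:
SELECT id, title, rating FROM movies WHERE rating > 8.7

Result:
id | title     | rating
---+-----------+-------
2  | Dune      | 8.8   
4  | Dune      | 9.1   
6  | Gladiator | 9.5   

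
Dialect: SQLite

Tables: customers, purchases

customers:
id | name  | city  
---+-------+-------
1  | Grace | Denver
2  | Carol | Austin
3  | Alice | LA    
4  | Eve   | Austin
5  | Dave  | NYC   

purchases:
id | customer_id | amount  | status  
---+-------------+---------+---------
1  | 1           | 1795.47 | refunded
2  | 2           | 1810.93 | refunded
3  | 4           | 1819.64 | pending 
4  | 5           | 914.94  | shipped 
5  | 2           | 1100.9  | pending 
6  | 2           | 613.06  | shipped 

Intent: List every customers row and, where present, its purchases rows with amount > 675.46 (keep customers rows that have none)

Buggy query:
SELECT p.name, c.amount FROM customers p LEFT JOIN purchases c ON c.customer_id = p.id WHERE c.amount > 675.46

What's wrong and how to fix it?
Bug: Filtering c.amount in WHERE discards the NULL rows produced by LEFT JOIN, turning it into an inner join

Fix: Put 'c.amount > 675.46' in the JOIN's ON clause instead of WHERE

Corrected query:
SELECT p.name, c.amount FROM customers p LEFT JOIN purchases c ON c.customer_id = p.id AND c.amount > 675.46

Result:
name  | amount 
------+--------
Grace | 1795.47
Carol | 1100.9 
Carol | 1810.93
Alice | NULL   
Eve   | 1819.64
Dave  | 914.94 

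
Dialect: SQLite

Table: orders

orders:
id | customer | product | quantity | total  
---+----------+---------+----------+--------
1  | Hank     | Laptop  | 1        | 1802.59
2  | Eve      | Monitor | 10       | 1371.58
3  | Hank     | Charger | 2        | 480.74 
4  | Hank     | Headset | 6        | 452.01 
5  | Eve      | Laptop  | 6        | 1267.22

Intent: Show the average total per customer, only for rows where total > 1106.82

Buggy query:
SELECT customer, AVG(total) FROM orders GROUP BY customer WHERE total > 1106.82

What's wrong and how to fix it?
Bug: WHERE cannot follow GROUP BY

Fix: Move the WHERE clause before GROUP BY

Corrected query:
SELECT customer, AVG(total) FROM orders WHERE total > 1106.82 GROUP BY customer

Result:
customer | AVG(total)
---------+-----------
Eve      | 1319.4    
Hank     | 1802.59   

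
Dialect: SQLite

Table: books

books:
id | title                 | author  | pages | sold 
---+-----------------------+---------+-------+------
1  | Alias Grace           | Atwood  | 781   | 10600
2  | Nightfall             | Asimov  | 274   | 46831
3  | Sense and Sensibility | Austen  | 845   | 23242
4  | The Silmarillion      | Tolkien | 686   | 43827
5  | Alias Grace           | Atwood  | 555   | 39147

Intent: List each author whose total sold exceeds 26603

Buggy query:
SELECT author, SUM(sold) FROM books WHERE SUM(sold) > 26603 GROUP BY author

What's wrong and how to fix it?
Bug: Aggregate functions cannot appear in a WHERE clause

Fix: Move the aggregate condition to a HAVING clause

Corrected query:
SELECT author, SUM(sold) FROM books GROUP BY author HAVING SUM(sold) > 26603

Result:
author  | SUM(sold)
--------+----------
Asimov  | 46831    
Atwood  | 49747    
Tolkien | 43827    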